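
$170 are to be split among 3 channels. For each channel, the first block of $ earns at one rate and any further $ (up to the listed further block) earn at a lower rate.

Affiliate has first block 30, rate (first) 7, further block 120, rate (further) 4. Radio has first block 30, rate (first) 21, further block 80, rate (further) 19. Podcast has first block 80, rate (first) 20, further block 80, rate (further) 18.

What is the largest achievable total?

3370

Treat each block as its own option and order by rate: Radio/T1 21 > Podcast/T1 20 > Radio/T2 19 > Podcast/T2 18 > Affiliate/T1 7 > Affiliate/T2 4.
Radio T1 at 21: fill all 30 ; 140 left.
Fill Podcast T1 block (80 at 20) ; 60 left.
60 remain; put them into Radio T2 at 19.
Total = 21×30 + 20×80 + 19×60 = 3370.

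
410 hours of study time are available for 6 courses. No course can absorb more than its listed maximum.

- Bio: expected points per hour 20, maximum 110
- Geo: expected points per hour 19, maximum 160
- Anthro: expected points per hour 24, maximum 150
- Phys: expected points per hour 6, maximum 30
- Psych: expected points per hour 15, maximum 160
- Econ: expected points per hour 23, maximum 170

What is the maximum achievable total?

9310

Rank by expected points per hour: Anthro 24 > Econ 23 > Bio 20 > Geo 19 > Psych 15 > Phys 6.
Give Anthro 150 to hit its cap of 150 ; 260 left.
Econ: +170 to 170 (cap) ; 90 left.
Only 90 left; Bio takes them to reach 90.
Total = 20×90 + 24×150 + 23×170 = 9310.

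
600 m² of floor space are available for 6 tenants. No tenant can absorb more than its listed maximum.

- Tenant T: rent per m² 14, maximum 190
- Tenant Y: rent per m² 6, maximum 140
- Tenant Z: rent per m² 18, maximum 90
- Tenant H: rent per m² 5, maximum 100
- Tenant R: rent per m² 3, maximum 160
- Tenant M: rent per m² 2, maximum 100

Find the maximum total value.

5860

Highest rent per m² first: Tenant Z 18 > Tenant T 14 > Tenant Y 6 > Tenant H 5 > Tenant R 3 > Tenant M 2.
Tenant Z: +90 to 90 (cap) ; 510 left.
Tenant T takes 190 to reach its cap of 190 ; 320 left.
Give Tenant Y 140 to hit its cap of 140 ; 180 left.
Tenant H takes 100 to reach its cap of 100 ; 80 left.
Only 80 left; Tenant R takes them to reach 80.
Total = 14×190 + 6×140 + 18×90 + 5×100 + 3×80 = 5860.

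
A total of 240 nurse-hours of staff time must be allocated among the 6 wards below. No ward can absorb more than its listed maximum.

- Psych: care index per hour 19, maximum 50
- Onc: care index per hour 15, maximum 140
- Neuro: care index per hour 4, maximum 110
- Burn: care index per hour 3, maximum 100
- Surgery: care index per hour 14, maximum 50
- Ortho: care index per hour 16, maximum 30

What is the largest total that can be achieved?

Order the wards by care index per hour: Psych 19 > Ortho 16 > Onc 15 > Surgery 14 > Neuro 4 > Burn 3.
Psych: +50 to 50 (cap) → 190 left.
Ortho takes 30 to reach its cap of 30 → 160 left.
Onc: +140 to 140 (cap) → 20 left.
Only 20 left; Surgery takes them to reach 20.
Total = 19×50 + 15×140 + 14×20 + 16×30 = 3810.

3810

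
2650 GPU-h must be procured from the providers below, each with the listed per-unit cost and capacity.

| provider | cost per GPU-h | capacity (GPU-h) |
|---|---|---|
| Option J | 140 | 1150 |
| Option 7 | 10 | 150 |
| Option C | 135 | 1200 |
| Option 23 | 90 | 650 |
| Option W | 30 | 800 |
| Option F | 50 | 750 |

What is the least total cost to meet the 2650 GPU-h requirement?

162000

Use providers in increasing cost order.
Take 150 from Option 7 at 10 ; need 2500 more.
Option W at 30: take all 800 GPU-h ; 1700 still needed.
Option F (50): use full 750 ; 950 GPU-h to go.
Option 23 at 90: take all 650 GPU-h ; 300 still needed.
Option C (135): take the remaining 300 ; done.
Option J: unused.
Cost = 150×10 + 800×30 + 750×50 + 650×90 + 300×135 = 162000.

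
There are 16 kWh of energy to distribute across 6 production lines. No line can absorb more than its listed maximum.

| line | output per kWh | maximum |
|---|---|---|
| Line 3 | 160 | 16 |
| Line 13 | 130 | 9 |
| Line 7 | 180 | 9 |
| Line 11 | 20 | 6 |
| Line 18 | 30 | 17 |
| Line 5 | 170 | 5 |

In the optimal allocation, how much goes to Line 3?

Highest output per kWh first: Line 7 180 > Line 5 170 > Line 3 160 > Line 13 130 > Line 18 30 > Line 11 20.
Give Line 7 9 to hit its cap of 9 — 7 left.
Line 5 takes 5 to reach its cap of 5 — 2 left.
Line 3: +2 (room for 16) → 2. Pool exhausted.

2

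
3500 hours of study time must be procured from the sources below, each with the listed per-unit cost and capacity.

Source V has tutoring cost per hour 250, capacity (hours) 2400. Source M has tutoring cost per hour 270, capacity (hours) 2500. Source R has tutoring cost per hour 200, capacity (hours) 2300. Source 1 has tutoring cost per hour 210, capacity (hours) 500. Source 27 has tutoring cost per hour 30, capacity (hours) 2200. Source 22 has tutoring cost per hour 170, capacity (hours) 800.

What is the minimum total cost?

Use sources in increasing cost order.
Source 27 at 30: take all 2200 hours ; 1300 still needed.
Source 22 (170): use full 800 ; 500 hours to go.
Source R (200): take the remaining 500 ; done.
Source 1, Source V, Source M: unused.
Cost = 2200×30 + 800×170 + 500×200 = 302000.

302000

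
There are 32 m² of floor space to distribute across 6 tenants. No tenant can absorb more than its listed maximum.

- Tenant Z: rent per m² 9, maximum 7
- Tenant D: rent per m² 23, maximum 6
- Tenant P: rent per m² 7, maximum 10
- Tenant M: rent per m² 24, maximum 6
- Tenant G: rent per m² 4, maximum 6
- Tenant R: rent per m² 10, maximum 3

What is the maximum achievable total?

445

Order the tenants by rent per m²: Tenant M 24 > Tenant D 23 > Tenant R 10 > Tenant Z 9 > Tenant P 7 > Tenant G 4.
Give Tenant M 6 to hit its cap of 6 ; 26 left.
Give Tenant D 6 to hit its cap of 6 ; 20 left.
Tenant R: +3 to 3 (cap) ; 17 left.
Tenant Z: +7 to 7 (cap) ; 10 left.
Tenant P takes 10 to reach its cap of 10 ; 0 left.
Total = 9×7 + 23×6 + 7×10 + 24×6 + 10×3 = 445.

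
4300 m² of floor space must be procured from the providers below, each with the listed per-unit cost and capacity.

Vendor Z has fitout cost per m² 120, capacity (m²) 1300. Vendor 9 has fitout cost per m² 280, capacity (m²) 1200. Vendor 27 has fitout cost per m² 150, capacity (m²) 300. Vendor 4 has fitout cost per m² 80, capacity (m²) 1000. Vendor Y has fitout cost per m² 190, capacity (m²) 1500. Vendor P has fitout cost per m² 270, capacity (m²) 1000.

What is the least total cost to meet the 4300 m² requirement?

Fill from the cheapest provider first.
Vendor 4 (80): use full 1000 ; 3300 m² to go.
Vendor Z (120): use full 1300 ; 2000 m² to go.
Vendor 27 at 150: take all 300 m² ; 1700 still needed.
Vendor Y at 190: take all 1500 m² ; 200 still needed.
Take 200 from Vendor P at 270 to finish.
Vendor 9: unused.
Cost = 1000×80 + 1300×120 + 300×150 + 1500×190 + 200×270 = 620000.

620000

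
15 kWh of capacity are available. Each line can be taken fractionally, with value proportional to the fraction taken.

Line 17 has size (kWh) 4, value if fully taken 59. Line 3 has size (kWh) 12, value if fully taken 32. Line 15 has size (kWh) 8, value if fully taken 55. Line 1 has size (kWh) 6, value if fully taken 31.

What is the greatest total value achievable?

Rank by value-to-size ratio: Line 17 59/4≈14.8, Line 15 55/8≈6.88, Line 1 31/6≈5.17, Line 3 32/12≈2.67.
Line 17: take in full, 4 kWh for value 59 ; 11 left.
Line 15: take in full, 8 kWh for value 55 ; 3 left.
Fill the last 3 kWh with part of Line 1: 3/6 of it earns 15.5.
Total value = 129.5.

129.5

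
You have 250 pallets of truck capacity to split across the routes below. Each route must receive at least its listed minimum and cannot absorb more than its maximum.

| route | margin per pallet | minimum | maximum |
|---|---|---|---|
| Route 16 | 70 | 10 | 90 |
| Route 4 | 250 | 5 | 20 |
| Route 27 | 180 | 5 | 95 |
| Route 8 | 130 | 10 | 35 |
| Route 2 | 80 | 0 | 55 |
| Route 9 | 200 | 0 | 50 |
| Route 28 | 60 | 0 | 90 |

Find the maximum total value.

40550

Meeting every minimum uses 10+5+5+10+0+0+0 = 30 pallets, leaving 220.
Rank by margin per pallet: Route 4 250 > Route 9 200 > Route 27 180 > Route 8 130 > Route 2 80 > Route 16 70 > Route 28 60.
Route 4 takes 15 more to reach its cap of 20 ; 205 left.
Give Route 9 50 more to hit its cap of 50 ; 155 left.
Give Route 27 90 more to hit its cap of 95 ; 65 left.
Give Route 8 25 more to hit its cap of 35 ; 40 left.
Only 40 left; Route 2 takes them to reach 40.
Total = 70×10 + 250×20 + 180×95 + 130×35 + 80×40 + 200×50 = 40550.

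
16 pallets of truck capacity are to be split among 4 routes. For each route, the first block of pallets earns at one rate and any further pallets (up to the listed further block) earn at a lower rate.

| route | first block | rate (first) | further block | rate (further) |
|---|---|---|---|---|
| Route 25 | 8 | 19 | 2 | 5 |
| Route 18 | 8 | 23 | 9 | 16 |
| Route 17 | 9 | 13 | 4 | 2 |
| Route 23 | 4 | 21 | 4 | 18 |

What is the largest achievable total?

344

Rank every tier by rate: Route 18/first 23 > Route 23/first 21 > Route 25/first 19 > Route 23/second 18 > Route 18/second 16 > Route 17/first 13 > Route 25/second 5 > Route 17/second 2.
Route 18 first at 23: fill all 8 → 8 left.
Fill Route 23 first block (4 at 21) → 4 left.
4 remain; put them into Route 25 first at 19.
Total = 23×8 + 21×4 + 19×4 = 344.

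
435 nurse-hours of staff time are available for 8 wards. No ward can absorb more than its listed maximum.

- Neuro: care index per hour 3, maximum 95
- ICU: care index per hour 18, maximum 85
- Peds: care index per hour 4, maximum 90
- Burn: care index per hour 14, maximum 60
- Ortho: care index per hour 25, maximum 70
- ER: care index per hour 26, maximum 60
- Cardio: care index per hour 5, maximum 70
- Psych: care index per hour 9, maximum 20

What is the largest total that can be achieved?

Rank by care index per hour: ER 26 > Ortho 25 > ICU 18 > Burn 14 > Psych 9 > Cardio 5 > Peds 4 > Neuro 3.
Give ER 60 to hit its cap of 60 — 375 left.
Ortho takes 70 to reach its cap of 70 — 305 left.
ICU takes 85 to reach its cap of 85 — 220 left.
Burn takes 60 to reach its cap of 60 — 160 left.
Give Psych 20 to hit its cap of 20 — 140 left.
Give Cardio 70 to hit its cap of 70 — 70 left.
Only 70 left; Peds takes them to reach 70.
Total = 18×85 + 4×70 + 14×60 + 25×70 + 26×60 + 5×70 + 9×20 = 6490.

6490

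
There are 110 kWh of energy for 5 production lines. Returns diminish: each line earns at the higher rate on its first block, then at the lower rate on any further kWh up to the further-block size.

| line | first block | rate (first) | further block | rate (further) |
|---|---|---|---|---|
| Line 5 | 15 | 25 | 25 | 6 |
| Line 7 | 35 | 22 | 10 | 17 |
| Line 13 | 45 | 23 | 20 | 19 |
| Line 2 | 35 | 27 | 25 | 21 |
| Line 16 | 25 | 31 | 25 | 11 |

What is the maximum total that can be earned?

Rank every tier by rate: Line 16/first 31 > Line 2/first 27 > Line 5/first 25 > Line 13/first 23 > Line 7/first 22 > Line 2/second 21 > Line 13/second 19 > Line 7/second 17 > Line 16/second 11 > Line 5/second 6.
Line 16 first at 31: fill all 25 ; 85 left.
Line 2 first at 27: fill all 35 ; 50 left.
Fill Line 5 first block (15 at 25) ; 35 left.
Line 13 first at 23: only 35 left, fill 35.
Total = 31×25 + 27×35 + 25×15 + 23×35 = 2900.

2900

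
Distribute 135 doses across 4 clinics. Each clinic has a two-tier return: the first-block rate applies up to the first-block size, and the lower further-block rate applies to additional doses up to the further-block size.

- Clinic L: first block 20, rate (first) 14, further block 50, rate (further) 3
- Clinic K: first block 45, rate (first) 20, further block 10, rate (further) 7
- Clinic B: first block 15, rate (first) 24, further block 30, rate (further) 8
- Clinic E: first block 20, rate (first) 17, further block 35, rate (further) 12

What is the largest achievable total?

Order all 8 blocks by rate: Clinic B/T1 24 > Clinic K/T1 20 > Clinic E/T1 17 > Clinic L/T1 14 > Clinic E/T2 12 > Clinic B/T2 8 > Clinic K/T2 7 > Clinic L/T2 3.
Clinic B/T1 (24): +15 ; 120 left.
Fill Clinic K T1 block (45 at 20) ; 75 left.
Clinic E T1 at 17: fill all 20 ; 55 left.
Clinic L/T1 (14): +20 ; 35 left.
Clinic E T2 at 12: fill all 35 ; 0 left.
Total = 24×15 + 20×45 + 17×20 + 14×20 + 12×35 = 2300.

2300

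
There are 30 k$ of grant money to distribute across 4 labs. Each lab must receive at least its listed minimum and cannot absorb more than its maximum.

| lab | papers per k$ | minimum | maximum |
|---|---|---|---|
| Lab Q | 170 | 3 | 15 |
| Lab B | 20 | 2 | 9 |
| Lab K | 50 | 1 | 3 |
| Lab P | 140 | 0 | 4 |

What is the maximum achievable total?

3420

Meeting every minimum uses 3+2+1+0 = 6 k$, leaving 24.
Rank by papers per k$: Lab Q 170 > Lab P 140 > Lab K 50 > Lab B 20.
Lab Q: +12 to 15 (cap) ; 12 left.
Give Lab P 4 more to hit its cap of 4 ; 8 left.
Lab K: +2 to 3 (cap) ; 6 left.
Lab B has room for 7 more but only 6 remain, so it gets 8.
Total = 170×15 + 20×8 + 50×3 + 140×4 = 3420.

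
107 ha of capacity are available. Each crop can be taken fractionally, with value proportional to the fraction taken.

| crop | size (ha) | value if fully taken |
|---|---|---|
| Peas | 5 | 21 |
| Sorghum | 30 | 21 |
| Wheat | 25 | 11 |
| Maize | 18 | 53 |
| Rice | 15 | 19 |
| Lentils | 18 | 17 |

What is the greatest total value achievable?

Rank by value-to-size ratio: Peas 21/5≈4.2, Maize 53/18≈2.94, Rice 19/15≈1.27, Lentils 17/18≈0.944, Sorghum 21/30≈0.7, Wheat 11/25≈0.44.
Take all of Peas (5 ha, value 21) → 102 ha left.
All 18 ha of Maize fit (value 53) → 84 remain.
Take all of Rice (15 ha, value 19) → 69 ha left.
Lentils: take in full, 18 ha for value 17 → 51 left.
Take all of Sorghum (30 ha, value 21) → 21 ha left.
Only 21 ha remain; take 21/25 of Wheat for value 11×21/25 = 9.24.
Total value = 140.24.

140.24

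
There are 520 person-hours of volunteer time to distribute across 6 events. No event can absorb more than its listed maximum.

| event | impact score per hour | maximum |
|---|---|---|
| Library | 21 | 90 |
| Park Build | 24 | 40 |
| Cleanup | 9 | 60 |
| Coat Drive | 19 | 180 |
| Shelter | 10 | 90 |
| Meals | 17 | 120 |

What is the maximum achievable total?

Order the events by impact score per hour: Park Build 24 > Library 21 > Coat Drive 19 > Meals 17 > Shelter 10 > Cleanup 9.
Give Park Build 40 to hit its cap of 40 → 480 left.
Library takes 90 to reach its cap of 90 → 390 left.
Coat Drive takes 180 to reach its cap of 180 → 210 left.
Meals takes 120 to reach its cap of 120 → 90 left.
Shelter takes 90 to reach its cap of 90 → 0 left.
Total = 21×90 + 24×40 + 19×180 + 10×90 + 17×120 = 9210.

9210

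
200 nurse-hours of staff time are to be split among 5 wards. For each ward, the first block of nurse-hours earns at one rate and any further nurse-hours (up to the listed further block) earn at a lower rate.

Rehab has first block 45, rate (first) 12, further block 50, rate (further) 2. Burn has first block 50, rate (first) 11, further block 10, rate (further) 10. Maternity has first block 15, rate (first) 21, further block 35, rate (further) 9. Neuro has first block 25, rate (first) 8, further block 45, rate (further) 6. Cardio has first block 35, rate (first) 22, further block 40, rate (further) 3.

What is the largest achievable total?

Treat each block as its own option and order by rate: Cardio/T1 22 > Maternity/T1 21 > Rehab/T1 12 > Burn/T1 11 > Burn/T2 10 > Maternity/T2 9 > Neuro/T1 8 > Neuro/T2 6 > Cardio/T2 3 > Rehab/T2 2.
Cardio/T1 (22): +35 — 165 left.
Fill Maternity T1 block (15 at 21) — 150 left.
Rehab/T1 (12): +45 — 105 left.
Burn/T1 (11): +50 — 55 left.
Burn T2 at 10: fill all 10 — 45 left.
Maternity/T2 (9): +35 — 10 left.
Neuro T1 at 8: only 10 left, fill 10.
Total = 22×35 + 21×15 + 12×45 + 11×50 + 10×10 + 9×35 + 8×10 = 2670.

2670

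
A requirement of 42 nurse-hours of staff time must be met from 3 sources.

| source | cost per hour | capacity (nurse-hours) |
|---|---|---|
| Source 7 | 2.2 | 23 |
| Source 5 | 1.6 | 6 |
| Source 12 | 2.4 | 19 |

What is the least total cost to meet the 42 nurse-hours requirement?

Cheapest first:
Take 6 from Source 5 at 1.6 → need 36 more.
Take 23 from Source 7 at 2.2 → need 13 more.
Take 13 from Source 12 at 2.4 to finish.
Cost = 6×1.6 + 23×2.2 + 13×2.4 = 91.4.

91.4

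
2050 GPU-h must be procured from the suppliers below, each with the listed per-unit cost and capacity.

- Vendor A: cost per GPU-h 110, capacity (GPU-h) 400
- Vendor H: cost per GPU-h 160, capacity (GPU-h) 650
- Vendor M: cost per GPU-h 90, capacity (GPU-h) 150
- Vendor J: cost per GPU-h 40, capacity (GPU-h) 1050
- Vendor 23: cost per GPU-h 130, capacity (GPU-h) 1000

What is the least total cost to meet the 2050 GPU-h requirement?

Fill from the cheapest supplier first.
Vendor J (40): use full 1050 ; 1000 GPU-h to go.
Take 150 from Vendor M at 90 ; need 850 more.
Take 400 from Vendor A at 110 ; need 450 more.
Vendor 23 at 130: take 450 of its 1000 ; requirement met.
Vendor H: unused.
Cost = 1050×40 + 150×90 + 400×110 + 450×130 = 158000.

158000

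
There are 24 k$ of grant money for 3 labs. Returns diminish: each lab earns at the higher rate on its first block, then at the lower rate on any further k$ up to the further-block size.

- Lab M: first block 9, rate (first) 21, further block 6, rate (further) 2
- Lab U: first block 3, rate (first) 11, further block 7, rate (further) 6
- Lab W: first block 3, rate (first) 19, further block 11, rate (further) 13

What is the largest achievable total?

400

Treat each block as its own option and order by rate: Lab M/tier1 21 > Lab W/tier1 19 > Lab W/tier2 13 > Lab U/tier1 11 > Lab U/tier2 6 > Lab M/tier2 2.
Lab M/tier1 (21): +9 ; 15 left.
Lab W/tier1 (19): +3 ; 12 left.
Lab W/tier2 (13): +11 ; 1 left.
Lab U tier1 at 11: only 1 left, fill 1.
Total = 21×9 + 19×3 + 13×11 + 11×1 = 400.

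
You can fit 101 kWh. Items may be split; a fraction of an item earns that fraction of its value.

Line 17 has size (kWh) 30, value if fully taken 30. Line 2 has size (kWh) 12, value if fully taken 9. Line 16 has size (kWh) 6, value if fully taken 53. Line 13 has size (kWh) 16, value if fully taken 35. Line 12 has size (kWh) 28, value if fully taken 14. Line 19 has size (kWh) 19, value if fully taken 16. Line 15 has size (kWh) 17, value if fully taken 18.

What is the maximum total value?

161.5

Rank by value-to-size ratio: Line 16 53/6≈8.83, Line 13 35/16≈2.19, Line 15 18/17≈1.06, Line 17 30/30≈1, Line 19 16/19≈0.842, Line 2 9/12≈0.75, Line 12 14/28≈0.5.
All 6 kWh of Line 16 fit (value 53) → 95 remain.
Line 13: take in full, 16 kWh for value 35 → 79 left.
Take all of Line 15 (17 kWh, value 18) → 62 kWh left.
Take all of Line 17 (30 kWh, value 30) → 32 kWh left.
Take all of Line 19 (19 kWh, value 16) → 13 kWh left.
Take all of Line 2 (12 kWh, value 9) → 1 kWh left.
Fill the last 1 kWh with part of Line 12: 1/28 of it earns 0.5.
Total value = 161.5.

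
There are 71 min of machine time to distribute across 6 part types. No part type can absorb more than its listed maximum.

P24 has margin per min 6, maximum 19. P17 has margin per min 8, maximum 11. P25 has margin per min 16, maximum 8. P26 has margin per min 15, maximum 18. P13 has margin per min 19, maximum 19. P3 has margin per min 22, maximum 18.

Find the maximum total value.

Order the part types by margin per min: P3 22 > P13 19 > P25 16 > P26 15 > P17 8 > P24 6.
P3 takes 18 to reach its cap of 18 ; 53 left.
P13 takes 19 to reach its cap of 19 ; 34 left.
P25 takes 8 to reach its cap of 8 ; 26 left.
P26 takes 18 to reach its cap of 18 ; 8 left.
P17 has room for 11 but only 8 remain, so it gets 8.
Total = 8×8 + 16×8 + 15×18 + 19×19 + 22×18 = 1219.

1219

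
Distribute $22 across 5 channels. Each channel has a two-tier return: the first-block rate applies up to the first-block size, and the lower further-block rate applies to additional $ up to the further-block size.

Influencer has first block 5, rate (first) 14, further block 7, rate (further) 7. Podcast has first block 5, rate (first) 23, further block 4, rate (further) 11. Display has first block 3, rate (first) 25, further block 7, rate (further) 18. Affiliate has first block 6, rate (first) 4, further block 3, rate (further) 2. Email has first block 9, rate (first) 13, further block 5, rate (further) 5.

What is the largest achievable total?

412

Order all 10 blocks by rate: Display/T1 25 > Podcast/T1 23 > Display/T2 18 > Influencer/T1 14 > Email/T1 13 > Podcast/T2 11 > Influencer/T2 7 > Email/T2 5 > Affiliate/T1 4 > Affiliate/T2 2.
Display T1 at 25: fill all 3 ; 19 left.
Podcast/T1 (23): +5 ; 14 left.
Display/T2 (18): +7 ; 7 left.
Influencer T1 at 14: fill all 5 ; 2 left.
Email T1 at 13: only 2 left, fill 2.
Total = 25×3 + 23×5 + 18×7 + 14×5 + 13×2 = 412.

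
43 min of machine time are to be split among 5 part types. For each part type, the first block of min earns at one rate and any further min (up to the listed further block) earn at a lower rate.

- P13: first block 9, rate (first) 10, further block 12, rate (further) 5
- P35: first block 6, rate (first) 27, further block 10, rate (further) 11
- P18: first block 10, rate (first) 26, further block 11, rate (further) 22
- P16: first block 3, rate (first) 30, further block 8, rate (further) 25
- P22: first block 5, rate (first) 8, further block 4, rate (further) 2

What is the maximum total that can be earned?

1009

Rank every tier by rate: P16/tier1 30 > P35/tier1 27 > P18/tier1 26 > P16/tier2 25 > P18/tier2 22 > P35/tier2 11 > P13/tier1 10 > P22/tier1 8 > P13/tier2 5 > P22/tier2 2.
P16 tier1 at 30: fill all 3 — 40 left.
P35/tier1 (27): +6 — 34 left.
P18 tier1 at 26: fill all 10 — 24 left.
P16/tier2 (25): +8 — 16 left.
P18/tier2 (22): +11 — 5 left.
P35 tier2 at 11: only 5 left, fill 5.
Total = 30×3 + 27×6 + 26×10 + 25×8 + 22×11 + 11×5 = 1009.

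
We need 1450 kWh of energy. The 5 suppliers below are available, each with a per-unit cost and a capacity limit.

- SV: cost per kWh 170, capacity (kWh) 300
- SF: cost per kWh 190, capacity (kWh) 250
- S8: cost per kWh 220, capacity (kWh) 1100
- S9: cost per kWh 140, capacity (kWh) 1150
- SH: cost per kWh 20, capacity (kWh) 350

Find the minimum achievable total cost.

Use suppliers in increasing cost order.
SH (20): use full 350 — 1100 kWh to go.
S9 at 140: take 1100 of its 1150 — requirement met.
SV, SF, S8: unused.
Cost = 350×20 + 1100×140 = 161000.

161000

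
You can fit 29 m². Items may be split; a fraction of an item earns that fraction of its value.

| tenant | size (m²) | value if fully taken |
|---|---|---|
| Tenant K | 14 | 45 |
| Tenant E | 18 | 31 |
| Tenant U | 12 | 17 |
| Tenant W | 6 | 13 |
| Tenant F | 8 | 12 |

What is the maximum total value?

73.5

Best value per unit of size first: Tenant K 45/14≈3.21, Tenant W 13/6≈2.17, Tenant E 31/18≈1.72, Tenant F 12/8≈1.5, Tenant U 17/12≈1.42.
All 14 m² of Tenant K fit (value 45) ; 15 remain.
Tenant W: take in full, 6 m² for value 13 ; 9 left.
Fill the last 9 m² with part of Tenant E: 9/18 of it earns 15.5.
Total value = 73.5.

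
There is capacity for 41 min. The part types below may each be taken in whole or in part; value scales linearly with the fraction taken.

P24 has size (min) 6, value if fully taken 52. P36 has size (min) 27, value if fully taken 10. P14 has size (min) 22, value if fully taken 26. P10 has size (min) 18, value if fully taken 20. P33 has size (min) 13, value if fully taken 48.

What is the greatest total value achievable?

Sort by value density: P24 52/6≈8.67, P33 48/13≈3.69, P14 26/22≈1.18, P10 20/18≈1.11, P36 10/27≈0.37.
Take all of P24 (6 min, value 52) → 35 min left.
All 13 min of P33 fit (value 48) → 22 remain.
P14: take in full, 22 min for value 26 → 0 left.
Total value = 126.

126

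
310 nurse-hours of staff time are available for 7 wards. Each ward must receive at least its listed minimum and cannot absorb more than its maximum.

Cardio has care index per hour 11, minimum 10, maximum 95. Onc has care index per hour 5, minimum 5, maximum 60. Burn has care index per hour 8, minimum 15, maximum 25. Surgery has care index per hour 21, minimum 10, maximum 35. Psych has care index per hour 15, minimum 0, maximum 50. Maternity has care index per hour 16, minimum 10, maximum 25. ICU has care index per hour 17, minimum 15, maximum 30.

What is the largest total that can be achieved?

Meeting every minimum uses 10+5+15+10+0+10+15 = 65 nurse-hours, leaving 245.
Highest care index per hour first: Surgery 21 > ICU 17 > Maternity 16 > Psych 15 > Cardio 11 > Burn 8 > Onc 5.
Surgery: +25 to 35 (cap) → 220 left.
Give ICU 15 more to hit its cap of 30 → 205 left.
Maternity: +15 to 25 (cap) → 190 left.
Psych takes 50 more to reach its cap of 50 → 140 left.
Cardio: +85 to 95 (cap) → 55 left.
Burn takes 10 more to reach its cap of 25 → 45 left.
Onc: +45 (room for 55) → 50. Pool exhausted.
Total = 11×95 + 5×50 + 8×25 + 21×35 + 15×50 + 16×25 + 17×30 = 3890.

3890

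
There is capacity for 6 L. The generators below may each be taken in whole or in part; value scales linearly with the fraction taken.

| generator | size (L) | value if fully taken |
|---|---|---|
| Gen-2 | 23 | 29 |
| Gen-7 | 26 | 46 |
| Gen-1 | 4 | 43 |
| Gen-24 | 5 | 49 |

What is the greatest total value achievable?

Rank by value-to-size ratio: Gen-1 43/4≈10.8, Gen-24 49/5≈9.8, Gen-7 46/26≈1.77, Gen-2 29/23≈1.26.
Gen-1: take in full, 4 L for value 43 → 2 left.
Only 2 L remain; take 2/5 of Gen-24 for value 49×2/5 = 19.6.
Total value = 62.6.

62.6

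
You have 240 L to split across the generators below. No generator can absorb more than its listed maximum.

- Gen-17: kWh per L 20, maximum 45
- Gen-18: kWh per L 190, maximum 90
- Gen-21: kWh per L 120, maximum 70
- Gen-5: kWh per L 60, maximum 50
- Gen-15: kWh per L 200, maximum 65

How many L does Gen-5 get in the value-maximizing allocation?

15

Order the generators by kWh per L: Gen-15 200 > Gen-18 190 > Gen-21 120 > Gen-5 60 > Gen-17 20.
Gen-15: +65 to 65 (cap) — 175 left.
Gen-18 takes 90 to reach its cap of 90 — 85 left.
Gen-21: +70 to 70 (cap) — 15 left.
Gen-5: +15 (room for 50) → 15. Pool exhausted.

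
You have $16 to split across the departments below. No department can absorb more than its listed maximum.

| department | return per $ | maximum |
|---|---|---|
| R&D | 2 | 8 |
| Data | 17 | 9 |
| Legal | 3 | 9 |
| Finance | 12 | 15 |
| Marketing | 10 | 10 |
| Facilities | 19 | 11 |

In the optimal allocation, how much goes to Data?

5

Highest return per $ first: Facilities 19 > Data 17 > Finance 12 > Marketing 10 > Legal 3 > R&D 2.
Facilities: +11 to 11 (cap) → 5 left.
Data: +5 (room for 9) → 5. Pool exhausted.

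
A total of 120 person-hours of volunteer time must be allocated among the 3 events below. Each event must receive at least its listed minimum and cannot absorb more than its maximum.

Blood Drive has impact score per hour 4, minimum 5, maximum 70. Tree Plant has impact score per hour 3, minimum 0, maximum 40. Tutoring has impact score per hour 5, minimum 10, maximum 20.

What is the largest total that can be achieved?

Meeting every minimum uses 5+0+10 = 15 person-hours, leaving 105.
Order the events by impact score per hour: Tutoring 5 > Blood Drive 4 > Tree Plant 3.
Tutoring takes 10 more to reach its cap of 20 — 95 left.
Blood Drive takes 65 more to reach its cap of 70 — 30 left.
Only 30 left; Tree Plant takes them to reach 30.
Total = 4×70 + 3×30 + 5×20 = 470.

470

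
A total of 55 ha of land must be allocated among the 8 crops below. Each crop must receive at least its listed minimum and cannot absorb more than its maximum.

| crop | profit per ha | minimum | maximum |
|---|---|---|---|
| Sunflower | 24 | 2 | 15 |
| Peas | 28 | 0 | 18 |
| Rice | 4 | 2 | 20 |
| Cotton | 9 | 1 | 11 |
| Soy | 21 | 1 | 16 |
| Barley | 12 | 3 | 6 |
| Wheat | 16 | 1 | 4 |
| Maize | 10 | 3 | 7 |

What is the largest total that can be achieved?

Meeting every minimum uses 2+0+2+1+1+3+1+3 = 13 ha, leaving 42.
Highest profit per ha first: Peas 28 > Sunflower 24 > Soy 21 > Wheat 16 > Barley 12 > Maize 10 > Cotton 9 > Rice 4.
Peas: +18 to 18 (cap) → 24 left.
Sunflower takes 13 more to reach its cap of 15 → 11 left.
Soy has room for 15 more but only 11 remain, so it gets 12.
Total = 24×15 + 28×18 + 4×2 + 9×1 + 21×12 + 12×3 + 16×1 + 10×3 = 1215.

1215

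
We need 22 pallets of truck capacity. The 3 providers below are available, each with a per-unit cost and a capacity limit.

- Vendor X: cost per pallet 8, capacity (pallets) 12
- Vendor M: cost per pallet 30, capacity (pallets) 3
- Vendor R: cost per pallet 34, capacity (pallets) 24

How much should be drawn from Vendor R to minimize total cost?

7

Use providers in increasing cost order.
Vendor X (8): use full 12 — 10 pallets to go.
Take 3 from Vendor M at 30 — need 7 more.
Vendor R at 34: take 7 of its 24 — requirement met.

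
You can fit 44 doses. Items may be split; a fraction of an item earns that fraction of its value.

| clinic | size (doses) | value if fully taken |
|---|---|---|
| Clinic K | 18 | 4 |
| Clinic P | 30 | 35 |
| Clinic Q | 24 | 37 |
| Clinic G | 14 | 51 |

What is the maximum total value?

Best value per unit of size first: Clinic G 51/14≈3.64, Clinic Q 37/24≈1.54, Clinic P 35/30≈1.17, Clinic K 4/18≈0.222.
Take all of Clinic G (14 doses, value 51) — 30 doses left.
All 24 doses of Clinic Q fit (value 37) — 6 remain.
Only 6 doses remain; take 6/30 of Clinic P for value 35×6/30 = 7.
Total value = 95.

95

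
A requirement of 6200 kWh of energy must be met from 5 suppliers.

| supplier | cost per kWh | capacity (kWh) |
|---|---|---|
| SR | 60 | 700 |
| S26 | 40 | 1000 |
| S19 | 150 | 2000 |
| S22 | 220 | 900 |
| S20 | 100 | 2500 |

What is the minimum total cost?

Cheapest first:
S26 at 40: take all 1000 kWh ; 5200 still needed.
Take 700 from SR at 60 ; need 4500 more.
S20 (100): use full 2500 ; 2000 kWh to go.
Take 2000 from S19 at 150 ; need 0 more.
S22: unused.
Cost = 1000×40 + 700×60 + 2500×100 + 2000×150 = 632000.

632000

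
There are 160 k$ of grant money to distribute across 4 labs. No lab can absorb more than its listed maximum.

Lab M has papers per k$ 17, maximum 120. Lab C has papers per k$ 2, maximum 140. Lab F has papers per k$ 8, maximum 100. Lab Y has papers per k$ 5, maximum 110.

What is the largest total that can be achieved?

Highest papers per k$ first: Lab M 17 > Lab F 8 > Lab Y 5 > Lab C 2.
Lab M: +120 to 120 (cap) → 40 left.
Only 40 left; Lab F takes them to reach 40.
Total = 17×120 + 8×40 = 2360.

2360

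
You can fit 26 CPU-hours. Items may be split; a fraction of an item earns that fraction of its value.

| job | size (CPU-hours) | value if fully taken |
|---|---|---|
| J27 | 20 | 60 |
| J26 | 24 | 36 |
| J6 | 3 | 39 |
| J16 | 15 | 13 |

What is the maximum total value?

103.5

Rank by value-to-size ratio: J6 39/3≈13, J27 60/20≈3, J26 36/24≈1.5, J16 13/15≈0.867.
All 3 CPU-hours of J6 fit (value 39) — 23 remain.
All 20 CPU-hours of J27 fit (value 60) — 3 remain.
3 CPU-hours left: a 3/24 share of J26 gives 36×3/24 = 4.5.
Total value = 103.5.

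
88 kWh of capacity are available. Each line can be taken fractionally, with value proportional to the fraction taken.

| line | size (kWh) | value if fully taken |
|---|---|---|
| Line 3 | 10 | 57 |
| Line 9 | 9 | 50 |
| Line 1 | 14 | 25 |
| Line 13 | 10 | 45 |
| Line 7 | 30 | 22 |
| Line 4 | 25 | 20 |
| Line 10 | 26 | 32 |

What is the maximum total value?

Rank by value-to-size ratio: Line 3 57/10≈5.7, Line 9 50/9≈5.56, Line 13 45/10≈4.5, Line 1 25/14≈1.79, Line 10 32/26≈1.23, Line 4 20/25≈0.8, Line 7 22/30≈0.733.
All 10 kWh of Line 3 fit (value 57) — 78 remain.
All 9 kWh of Line 9 fit (value 50) — 69 remain.
All 10 kWh of Line 13 fit (value 45) — 59 remain.
All 14 kWh of Line 1 fit (value 25) — 45 remain.
Line 10: take in full, 26 kWh for value 32 — 19 left.
19 kWh left: a 19/25 share of Line 4 gives 20×19/25 = 15.2.
Total value = 224.2.

224.2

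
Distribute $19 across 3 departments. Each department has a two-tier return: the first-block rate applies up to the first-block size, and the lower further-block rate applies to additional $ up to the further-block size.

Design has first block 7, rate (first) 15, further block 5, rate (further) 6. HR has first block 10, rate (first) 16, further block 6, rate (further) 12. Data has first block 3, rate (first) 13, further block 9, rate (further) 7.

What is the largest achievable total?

291

Order all 6 blocks by rate: HR/T1 16 > Design/T1 15 > Data/T1 13 > HR/T2 12 > Data/T2 7 > Design/T2 6.
HR/T1 (16): +10 → 9 left.
Design/T1 (15): +7 → 2 left.
2 remain; put them into Data T1 at 13.
Total = 16×10 + 15×7 + 13×2 = 291.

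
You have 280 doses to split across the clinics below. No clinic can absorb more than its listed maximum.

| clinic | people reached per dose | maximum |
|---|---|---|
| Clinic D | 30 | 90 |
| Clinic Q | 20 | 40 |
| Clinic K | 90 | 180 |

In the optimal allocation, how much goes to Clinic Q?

10

Rank by people reached per dose: Clinic K 90 > Clinic D 30 > Clinic Q 20.
Clinic K takes 180 to reach its cap of 180 → 100 left.
Clinic D takes 90 to reach its cap of 90 → 10 left.
Only 10 left; Clinic Q takes them to reach 10.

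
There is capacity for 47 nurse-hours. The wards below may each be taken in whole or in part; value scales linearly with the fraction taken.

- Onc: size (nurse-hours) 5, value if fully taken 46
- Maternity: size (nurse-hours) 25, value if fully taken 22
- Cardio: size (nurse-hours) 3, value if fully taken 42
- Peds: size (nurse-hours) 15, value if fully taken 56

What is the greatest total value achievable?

Sort by value density: Cardio 42/3≈14, Onc 46/5≈9.2, Peds 56/15≈3.73, Maternity 22/25≈0.88.
All 3 nurse-hours of Cardio fit (value 42) ; 44 remain.
Onc: take in full, 5 nurse-hours for value 46 ; 39 left.
All 15 nurse-hours of Peds fit (value 56) ; 24 remain.
Only 24 nurse-hours remain; take 24/25 of Maternity for value 22×24/25 = 21.12.
Total value = 165.12.

165.12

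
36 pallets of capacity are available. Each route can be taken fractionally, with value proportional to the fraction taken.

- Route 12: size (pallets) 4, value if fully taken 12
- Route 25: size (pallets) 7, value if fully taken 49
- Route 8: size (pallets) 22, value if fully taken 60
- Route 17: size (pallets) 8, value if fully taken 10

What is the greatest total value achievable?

124.75

Rank by value-to-size ratio: Route 25 49/7≈7, Route 12 12/4≈3, Route 8 60/22≈2.73, Route 17 10/8≈1.25.
Route 25: take in full, 7 pallets for value 49 ; 29 left.
All 4 pallets of Route 12 fit (value 12) ; 25 remain.
Take all of Route 8 (22 pallets, value 60) ; 3 pallets left.
3 pallets left: a 3/8 share of Route 17 gives 10×3/8 = 3.75.
Total value = 124.75.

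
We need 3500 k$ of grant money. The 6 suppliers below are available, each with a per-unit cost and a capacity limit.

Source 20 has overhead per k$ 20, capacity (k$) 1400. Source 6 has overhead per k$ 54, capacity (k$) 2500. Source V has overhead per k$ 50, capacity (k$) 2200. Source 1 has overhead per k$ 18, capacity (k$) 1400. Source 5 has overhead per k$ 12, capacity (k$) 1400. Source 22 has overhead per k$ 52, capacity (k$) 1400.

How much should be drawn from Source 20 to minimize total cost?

Use suppliers in increasing cost order.
Source 5 at 12: take all 1400 k$ — 2100 still needed.
Source 1 (18): use full 1400 — 700 k$ to go.
Take 700 from Source 20 at 20 to finish.
Source V, Source 22, Source 6: unused.

700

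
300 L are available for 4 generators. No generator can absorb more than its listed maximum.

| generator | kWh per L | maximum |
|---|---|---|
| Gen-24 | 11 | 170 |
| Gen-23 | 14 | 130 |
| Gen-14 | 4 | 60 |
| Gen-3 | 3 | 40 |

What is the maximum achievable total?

Order the generators by kWh per L: Gen-23 14 > Gen-24 11 > Gen-14 4 > Gen-3 3.
Gen-23 takes 130 to reach its cap of 130 → 170 left.
Give Gen-24 170 to hit its cap of 170 → 0 left.
Total = 11×170 + 14×130 = 3690.

3690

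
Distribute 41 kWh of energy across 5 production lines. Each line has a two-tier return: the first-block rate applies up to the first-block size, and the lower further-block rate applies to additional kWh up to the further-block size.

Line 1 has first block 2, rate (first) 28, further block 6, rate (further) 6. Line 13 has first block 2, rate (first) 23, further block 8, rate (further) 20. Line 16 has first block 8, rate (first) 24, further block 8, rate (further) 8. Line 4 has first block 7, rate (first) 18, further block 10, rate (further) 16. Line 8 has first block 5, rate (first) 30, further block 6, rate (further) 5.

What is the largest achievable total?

Rank every tier by rate: Line 8/T1 30 > Line 1/T1 28 > Line 16/T1 24 > Line 13/T1 23 > Line 13/T2 20 > Line 4/T1 18 > Line 4/T2 16 > Line 16/T2 8 > Line 1/T2 6 > Line 8/T2 5.
Line 8 T1 at 30: fill all 5 ; 36 left.
Line 1/T1 (28): +2 ; 34 left.
Fill Line 16 T1 block (8 at 24) ; 26 left.
Fill Line 13 T1 block (2 at 23) ; 24 left.
Line 13/T2 (20): +8 ; 16 left.
Fill Line 4 T1 block (7 at 18) ; 9 left.
Line 4 T2 at 16: only 9 left, fill 9.
Total = 30×5 + 28×2 + 24×8 + 23×2 + 20×8 + 18×7 + 16×9 = 874.

874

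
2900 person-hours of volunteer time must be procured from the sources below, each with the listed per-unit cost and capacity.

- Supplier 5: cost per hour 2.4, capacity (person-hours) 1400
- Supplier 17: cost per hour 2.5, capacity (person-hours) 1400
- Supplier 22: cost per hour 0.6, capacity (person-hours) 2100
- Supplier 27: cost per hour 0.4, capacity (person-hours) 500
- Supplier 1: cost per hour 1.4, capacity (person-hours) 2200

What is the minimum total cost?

Use sources in increasing cost order.
Take 500 from Supplier 27 at 0.4 ; need 2400 more.
Supplier 22 at 0.6: take all 2100 person-hours ; 300 still needed.
Take 300 from Supplier 1 at 1.4 to finish.
Supplier 5, Supplier 17: unused.
Cost = 500×0.4 + 2100×0.6 + 300×1.4 = 1880.

1880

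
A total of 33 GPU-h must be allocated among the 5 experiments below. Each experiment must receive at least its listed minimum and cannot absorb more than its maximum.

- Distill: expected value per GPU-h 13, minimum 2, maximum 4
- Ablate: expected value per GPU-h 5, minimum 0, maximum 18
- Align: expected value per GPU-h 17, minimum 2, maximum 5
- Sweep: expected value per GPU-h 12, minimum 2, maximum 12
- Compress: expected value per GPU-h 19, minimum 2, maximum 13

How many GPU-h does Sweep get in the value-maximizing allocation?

Meeting every minimum uses 2+0+2+2+2 = 8 GPU-h, leaving 25.
Rank by expected value per GPU-h: Compress 19 > Align 17 > Distill 13 > Sweep 12 > Ablate 5.
Compress takes 11 more to reach its cap of 13 → 14 left.
Give Align 3 more to hit its cap of 5 → 11 left.
Give Distill 2 more to hit its cap of 4 → 9 left.
Sweep: +9 (room for 10) → 11. Pool exhausted.

11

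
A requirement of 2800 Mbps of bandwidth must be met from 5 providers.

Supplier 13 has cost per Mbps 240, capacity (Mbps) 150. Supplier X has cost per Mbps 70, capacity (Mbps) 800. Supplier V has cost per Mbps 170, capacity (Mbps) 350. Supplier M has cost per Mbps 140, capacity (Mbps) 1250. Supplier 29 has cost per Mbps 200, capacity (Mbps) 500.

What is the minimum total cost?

Use providers in increasing cost order.
Take 800 from Supplier X at 70 → need 2000 more.
Supplier M (140): use full 1250 → 750 Mbps to go.
Supplier V at 170: take all 350 Mbps → 400 still needed.
Take 400 from Supplier 29 at 200 to finish.
Supplier 13: unused.
Cost = 800×70 + 1250×140 + 350×170 + 400×200 = 370500.

370500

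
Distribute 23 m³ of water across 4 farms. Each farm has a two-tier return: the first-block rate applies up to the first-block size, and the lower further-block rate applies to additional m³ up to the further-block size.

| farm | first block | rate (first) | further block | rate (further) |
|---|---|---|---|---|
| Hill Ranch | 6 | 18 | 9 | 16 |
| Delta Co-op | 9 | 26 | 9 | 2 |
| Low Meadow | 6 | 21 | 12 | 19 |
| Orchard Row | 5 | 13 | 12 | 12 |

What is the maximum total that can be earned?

512

Treat each block as its own option and order by rate: Delta Co-op/tier1 26 > Low Meadow/tier1 21 > Low Meadow/tier2 19 > Hill Ranch/tier1 18 > Hill Ranch/tier2 16 > Orchard Row/tier1 13 > Orchard Row/tier2 12 > Delta Co-op/tier2 2.
Fill Delta Co-op tier1 block (9 at 26) → 14 left.
Low Meadow/tier1 (21): +6 → 8 left.
Low Meadow tier2 at 19: only 8 left, fill 8.
Total = 26×9 + 21×6 + 19×8 = 512.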